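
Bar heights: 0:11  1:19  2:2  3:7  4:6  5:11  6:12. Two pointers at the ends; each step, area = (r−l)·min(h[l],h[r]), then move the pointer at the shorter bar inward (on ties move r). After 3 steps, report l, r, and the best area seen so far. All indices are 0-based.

l=0 r=6: min(11,12)*6=66 best=66 *, l++
l=1 r=6: min(19,12)*5=60 best=66, r--
l=1 r=5: min(19,11)*4=44 best=66, r--

l=1, r=4, best area=66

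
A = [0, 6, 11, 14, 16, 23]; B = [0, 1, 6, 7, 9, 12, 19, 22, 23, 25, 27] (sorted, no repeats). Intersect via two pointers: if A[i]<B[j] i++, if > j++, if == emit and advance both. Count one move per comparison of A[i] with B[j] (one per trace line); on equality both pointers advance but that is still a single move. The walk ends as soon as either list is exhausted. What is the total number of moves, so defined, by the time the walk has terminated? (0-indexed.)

12 moves

[i=0,j=0] 0==0 emit → i++,j++
[i=1,j=1] 6>1 → j++
[i=1,j=2] 6==6 emit → i++,j++
[i=2,j=3] 11>7 → j++
[i=2,j=4] 11>9 → j++
[i=2,j=5] 11<12 → i++
[i=3,j=5] 14>12 → j++
[i=3,j=6] 14<19 → i++
[i=4,j=6] 16<19 → i++
[i=5,j=6] 23>19 → j++
[i=5,j=7] 23>22 → j++
[i=5,j=8] 23==23 emit → i++,j++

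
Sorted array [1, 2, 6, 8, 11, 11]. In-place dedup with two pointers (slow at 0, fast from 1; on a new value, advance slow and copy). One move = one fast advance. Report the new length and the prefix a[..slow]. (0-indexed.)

length 5; prefix = [1, 2, 6, 8, 11]

(s=0,f=1) a[fast]=2≠a[slow]=1 write a[1]=2 → slow++,fast++
(s=1,f=2) a[fast]=6≠a[slow]=2 write a[2]=6 → slow++,fast++
(s=2,f=3) a[fast]=8≠a[slow]=6 write a[3]=8 → slow++,fast++
(s=3,f=4) a[fast]=11≠a[slow]=8 write a[4]=11 → slow++,fast++
(s=4,f=5) a[fast]=11=a[slow] dup → fast++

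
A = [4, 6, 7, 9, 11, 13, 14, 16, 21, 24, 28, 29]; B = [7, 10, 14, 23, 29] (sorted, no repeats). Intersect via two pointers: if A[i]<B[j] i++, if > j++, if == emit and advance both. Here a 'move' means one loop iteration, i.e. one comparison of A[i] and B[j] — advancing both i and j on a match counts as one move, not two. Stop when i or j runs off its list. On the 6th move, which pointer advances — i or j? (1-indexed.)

i=1 j=1: 4<7, i++
i=2 j=1: 6<7, i++
i=3 j=1: 7==7 emit, i++,j++
i=4 j=2: 9<10, i++
i=5 j=2: 11>10, j++
i=5 j=3: 11<14, i++

i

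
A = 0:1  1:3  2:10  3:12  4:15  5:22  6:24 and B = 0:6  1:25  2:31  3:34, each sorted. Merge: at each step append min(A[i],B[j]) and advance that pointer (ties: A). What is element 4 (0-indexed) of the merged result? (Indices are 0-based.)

merged[4] = 12

i=0 j=0: A[i]=1<=B[j]=6 take 1, i++
i=1 j=0: A[i]=3<=B[j]=6 take 3, i++
i=2 j=0: A[i]=10>B[j]=6 take 6, j++
i=2 j=1: A[i]=10<=B[j]=25 take 10, i++
i=3 j=1: A[i]=12<=B[j]=25 take 12, i++
i=4 j=1: A[i]=15<=B[j]=25 take 15, i++
i=5 j=1: A[i]=22<=B[j]=25 take 22, i++
i=6 j=1: A[i]=24<=B[j]=25 take 24, i++
i=7 j=1: A done, take B[j]=25, j++
i=7 j=2: A done, take B[j]=31, j++
i=7 j=3: A done, take B[j]=34, j++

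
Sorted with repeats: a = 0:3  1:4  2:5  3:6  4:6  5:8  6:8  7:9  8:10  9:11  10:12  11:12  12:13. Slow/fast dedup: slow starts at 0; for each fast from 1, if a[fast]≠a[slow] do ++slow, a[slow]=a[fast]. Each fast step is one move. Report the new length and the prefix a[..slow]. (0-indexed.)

length 10; prefix = [3, 4, 5, 6, 8, 9, 10, 11, 12, 13]

slow=0 fast=1: a[fast]=4≠a[slow]=3 write a[1]=4, slow++,fast++
slow=1 fast=2: a[fast]=5≠a[slow]=4 write a[2]=5, slow++,fast++
slow=2 fast=3: a[fast]=6≠a[slow]=5 write a[3]=6, slow++,fast++
slow=3 fast=4: a[fast]=6=a[slow] dup, fast++
slow=3 fast=5: a[fast]=8≠a[slow]=6 write a[4]=8, slow++,fast++
slow=4 fast=6: a[fast]=8=a[slow] dup, fast++
slow=4 fast=7: a[fast]=9≠a[slow]=8 write a[5]=9, slow++,fast++
slow=5 fast=8: a[fast]=10≠a[slow]=9 write a[6]=10, slow++,fast++
slow=6 fast=9: a[fast]=11≠a[slow]=10 write a[7]=11, slow++,fast++
slow=7 fast=10: a[fast]=12≠a[slow]=11 write a[8]=12, slow++,fast++
slow=8 fast=11: a[fast]=12=a[slow] dup, fast++
slow=8 fast=12: a[fast]=13≠a[slow]=12 write a[9]=13, slow++,fast++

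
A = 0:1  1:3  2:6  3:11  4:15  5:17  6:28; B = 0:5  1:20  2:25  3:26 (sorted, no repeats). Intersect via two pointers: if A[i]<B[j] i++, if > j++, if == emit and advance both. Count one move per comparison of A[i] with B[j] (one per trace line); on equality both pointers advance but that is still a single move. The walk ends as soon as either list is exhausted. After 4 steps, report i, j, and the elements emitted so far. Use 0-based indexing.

i=3, j=1, emitted=[]

[i=0,j=0] 1<5 → i++
[i=1,j=0] 3<5 → i++
[i=2,j=0] 6>5 → j++
[i=2,j=1] 6<20 → i++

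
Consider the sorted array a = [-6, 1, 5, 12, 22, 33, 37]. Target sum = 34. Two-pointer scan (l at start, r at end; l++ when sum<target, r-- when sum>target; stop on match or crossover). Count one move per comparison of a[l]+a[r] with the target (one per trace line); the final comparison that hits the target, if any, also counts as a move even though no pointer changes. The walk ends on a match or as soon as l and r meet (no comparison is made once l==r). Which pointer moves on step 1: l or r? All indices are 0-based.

l

l=0 r=6: -6+37=31 <34, l++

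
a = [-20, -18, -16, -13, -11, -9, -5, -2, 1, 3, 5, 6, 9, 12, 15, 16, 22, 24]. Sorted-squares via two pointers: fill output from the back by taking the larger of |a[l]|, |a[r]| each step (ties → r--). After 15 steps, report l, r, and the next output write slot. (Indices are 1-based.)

[1,18] |-20|<=|24| out[18]=576 → r--
[1,17] |-20|<=|22| out[17]=484 → r--
[1,16] |-20|>|16| out[16]=400 → l++
[2,16] |-18|>|16| out[15]=324 → l++
[3,16] |-16|<=|16| out[14]=256 → r--
[3,15] |-16|>|15| out[13]=256 → l++
[4,15] |-13|<=|15| out[12]=225 → r--
[4,14] |-13|>|12| out[11]=169 → l++
[5,14] |-11|<=|12| out[10]=144 → r--
[5,13] |-11|>|9| out[9]=121 → l++
[6,13] |-9|<=|9| out[8]=81 → r--
[6,12] |-9|>|6| out[7]=81 → l++
[7,12] |-5|<=|6| out[6]=36 → r--
[7,11] |-5|<=|5| out[5]=25 → r--
[7,10] |-5|>|3| out[4]=25 → l++

l=8, r=10, next write slot=3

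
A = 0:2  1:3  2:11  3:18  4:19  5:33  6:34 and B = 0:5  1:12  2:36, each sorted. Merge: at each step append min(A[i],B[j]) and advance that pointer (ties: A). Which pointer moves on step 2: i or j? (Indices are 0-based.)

[i=0,j=0] A[i]=2<=B[j]=5 take 2 → i++
[i=1,j=0] A[i]=3<=B[j]=5 take 3 → i++

i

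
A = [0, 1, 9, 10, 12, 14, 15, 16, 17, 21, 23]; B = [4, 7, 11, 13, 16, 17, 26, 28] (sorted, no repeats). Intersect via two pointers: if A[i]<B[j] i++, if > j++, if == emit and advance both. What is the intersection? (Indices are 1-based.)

intersection = [16, 17]

[i=1,j=1] 0<4 → i++
[i=2,j=1] 1<4 → i++
[i=3,j=1] 9>4 → j++
[i=3,j=2] 9>7 → j++
[i=3,j=3] 9<11 → i++
[i=4,j=3] 10<11 → i++
[i=5,j=3] 12>11 → j++
[i=5,j=4] 12<13 → i++
[i=6,j=4] 14>13 → j++
[i=6,j=5] 14<16 → i++
[i=7,j=5] 15<16 → i++
[i=8,j=5] 16==16 emit → i++,j++
[i=9,j=6] 17==17 emit → i++,j++
[i=10,j=7] 21<26 → i++
[i=11,j=7] 23<26 → i++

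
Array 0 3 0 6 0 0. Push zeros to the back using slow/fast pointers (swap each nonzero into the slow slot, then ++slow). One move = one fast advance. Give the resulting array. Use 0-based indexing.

(s=0,f=0) a[fast]=0 → fast++
(s=0,f=1) a[fast]=3≠0 swap→a[0]=3 → slow++,fast++
(s=1,f=2) a[fast]=0 → fast++
(s=1,f=3) a[fast]=6≠0 swap→a[1]=6 → slow++,fast++
(s=2,f=4) a[fast]=0 → fast++
(s=2,f=5) a[fast]=0 → fast++

[3, 6, 0, 0, 0, 0]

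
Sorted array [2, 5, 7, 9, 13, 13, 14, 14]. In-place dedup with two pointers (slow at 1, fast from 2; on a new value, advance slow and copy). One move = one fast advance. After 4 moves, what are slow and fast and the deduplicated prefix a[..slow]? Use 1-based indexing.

slow=5, fast=6, prefix=[2, 5, 7, 9, 13]

(s=1,f=2) a[fast]=5≠a[slow]=2 write a[2]=5 → slow++,fast++
(s=2,f=3) a[fast]=7≠a[slow]=5 write a[3]=7 → slow++,fast++
(s=3,f=4) a[fast]=9≠a[slow]=7 write a[4]=9 → slow++,fast++
(s=4,f=5) a[fast]=13≠a[slow]=9 write a[5]=13 → slow++,fast++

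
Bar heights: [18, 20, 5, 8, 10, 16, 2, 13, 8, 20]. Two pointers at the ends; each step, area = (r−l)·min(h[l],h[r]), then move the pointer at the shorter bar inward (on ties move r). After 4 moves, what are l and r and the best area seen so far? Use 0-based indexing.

l=1, r=6, best area=162

l=0 r=9: min(18,20)*9=162 best=162 *, l++
l=1 r=9: min(20,20)*8=160 best=162, r--
l=1 r=8: min(20,8)*7=56 best=162, r--
l=1 r=7: min(20,13)*6=78 best=162, r--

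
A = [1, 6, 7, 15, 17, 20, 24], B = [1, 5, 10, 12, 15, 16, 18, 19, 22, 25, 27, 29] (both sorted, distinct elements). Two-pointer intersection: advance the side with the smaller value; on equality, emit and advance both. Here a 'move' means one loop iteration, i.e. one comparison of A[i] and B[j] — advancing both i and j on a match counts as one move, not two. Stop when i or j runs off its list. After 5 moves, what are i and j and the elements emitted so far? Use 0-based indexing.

[i=0,j=0] 1==1 emit → i++,j++
[i=1,j=1] 6>5 → j++
[i=1,j=2] 6<10 → i++
[i=2,j=2] 7<10 → i++
[i=3,j=2] 15>10 → j++

i=3, j=3, emitted=[1]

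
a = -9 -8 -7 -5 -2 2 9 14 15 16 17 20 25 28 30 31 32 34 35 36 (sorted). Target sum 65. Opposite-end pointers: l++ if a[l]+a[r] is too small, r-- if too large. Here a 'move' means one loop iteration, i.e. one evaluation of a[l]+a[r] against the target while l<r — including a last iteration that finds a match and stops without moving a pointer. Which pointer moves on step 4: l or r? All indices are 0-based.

l

[0,19] -9+36=27 <65 → l++
[1,19] -8+36=28 <65 → l++
[2,19] -7+36=29 <65 → l++
[3,19] -5+36=31 <65 → l++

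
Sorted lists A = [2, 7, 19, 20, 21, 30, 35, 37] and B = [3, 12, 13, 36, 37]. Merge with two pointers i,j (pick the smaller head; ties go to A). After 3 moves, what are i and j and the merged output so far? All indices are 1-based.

[i=1,j=1] A[i]=2<=B[j]=3 take 2 → i++
[i=2,j=1] A[i]=7>B[j]=3 take 3 → j++
[i=2,j=2] A[i]=7<=B[j]=12 take 7 → i++

i=3, j=2, merged so far=[2, 3, 7]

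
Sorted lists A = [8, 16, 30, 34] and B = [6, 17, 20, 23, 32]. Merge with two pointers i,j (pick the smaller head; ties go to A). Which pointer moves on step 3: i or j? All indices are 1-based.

[i=1,j=1] A[i]=8>B[j]=6 take 6 → j++
[i=1,j=2] A[i]=8<=B[j]=17 take 8 → i++
[i=2,j=2] A[i]=16<=B[j]=17 take 16 → i++

i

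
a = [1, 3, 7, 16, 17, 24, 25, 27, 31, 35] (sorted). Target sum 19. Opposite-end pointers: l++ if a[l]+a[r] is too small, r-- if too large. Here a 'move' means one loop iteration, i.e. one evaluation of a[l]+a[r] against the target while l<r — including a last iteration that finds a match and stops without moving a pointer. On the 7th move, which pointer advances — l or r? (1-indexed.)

r

l=1 r=10: 1+35=36 >19, r--
l=1 r=9: 1+31=32 >19, r--
l=1 r=8: 1+27=28 >19, r--
l=1 r=7: 1+25=26 >19, r--
l=1 r=6: 1+24=25 >19, r--
l=1 r=5: 1+17=18 <19, l++
l=2 r=5: 3+17=20 >19, r--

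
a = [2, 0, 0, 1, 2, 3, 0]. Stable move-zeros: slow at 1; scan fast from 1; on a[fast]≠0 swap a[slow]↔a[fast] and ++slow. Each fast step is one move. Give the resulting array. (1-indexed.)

[2, 1, 2, 3, 0, 0, 0]

slow=1 fast=1: a[fast]=2≠0 swap→a[1]=2, slow++,fast++
slow=2 fast=2: a[fast]=0, fast++
slow=2 fast=3: a[fast]=0, fast++
slow=2 fast=4: a[fast]=1≠0 swap→a[2]=1, slow++,fast++
slow=3 fast=5: a[fast]=2≠0 swap→a[3]=2, slow++,fast++
slow=4 fast=6: a[fast]=3≠0 swap→a[4]=3, slow++,fast++
slow=5 fast=7: a[fast]=0, fast++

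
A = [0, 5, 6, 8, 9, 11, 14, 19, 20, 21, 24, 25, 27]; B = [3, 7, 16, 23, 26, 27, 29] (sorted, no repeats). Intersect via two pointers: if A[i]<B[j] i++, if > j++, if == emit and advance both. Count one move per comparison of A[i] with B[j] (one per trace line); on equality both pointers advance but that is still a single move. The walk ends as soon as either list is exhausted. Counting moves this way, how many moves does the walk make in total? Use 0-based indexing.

18 moves

[i=0,j=0] 0<3 → i++
[i=1,j=0] 5>3 → j++
[i=1,j=1] 5<7 → i++
[i=2,j=1] 6<7 → i++
[i=3,j=1] 8>7 → j++
[i=3,j=2] 8<16 → i++
[i=4,j=2] 9<16 → i++
[i=5,j=2] 11<16 → i++
[i=6,j=2] 14<16 → i++
[i=7,j=2] 19>16 → j++
[i=7,j=3] 19<23 → i++
[i=8,j=3] 20<23 → i++
[i=9,j=3] 21<23 → i++
[i=10,j=3] 24>23 → j++
[i=10,j=4] 24<26 → i++
[i=11,j=4] 25<26 → i++
[i=12,j=4] 27>26 → j++
[i=12,j=5] 27==27 emit → i++,j++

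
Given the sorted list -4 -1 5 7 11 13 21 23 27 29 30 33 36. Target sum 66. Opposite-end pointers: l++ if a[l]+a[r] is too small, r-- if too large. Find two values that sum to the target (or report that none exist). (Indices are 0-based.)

[0,12] -4+36=32 <66 → l++
[1,12] -1+36=35 <66 → l++
[2,12] 5+36=41 <66 → l++
[3,12] 7+36=43 <66 → l++
[4,12] 11+36=47 <66 → l++
[5,12] 13+36=49 <66 → l++
[6,12] 21+36=57 <66 → l++
[7,12] 23+36=59 <66 → l++
[8,12] 27+36=63 <66 → l++
[9,12] 29+36=65 <66 → l++
[10,12] 30+36=66 → found

(30, 36)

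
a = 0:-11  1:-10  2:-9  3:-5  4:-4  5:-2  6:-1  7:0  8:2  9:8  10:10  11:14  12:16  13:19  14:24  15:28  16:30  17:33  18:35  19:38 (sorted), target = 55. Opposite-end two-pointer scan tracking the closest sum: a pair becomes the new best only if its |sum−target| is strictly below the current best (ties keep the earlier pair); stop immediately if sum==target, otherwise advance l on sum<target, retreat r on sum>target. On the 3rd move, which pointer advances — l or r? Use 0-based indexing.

l=0 r=19: -11+38=27 d=28 *, l++
l=1 r=19: -10+38=28 d=27 *, l++
l=2 r=19: -9+38=29 d=26 *, l++

l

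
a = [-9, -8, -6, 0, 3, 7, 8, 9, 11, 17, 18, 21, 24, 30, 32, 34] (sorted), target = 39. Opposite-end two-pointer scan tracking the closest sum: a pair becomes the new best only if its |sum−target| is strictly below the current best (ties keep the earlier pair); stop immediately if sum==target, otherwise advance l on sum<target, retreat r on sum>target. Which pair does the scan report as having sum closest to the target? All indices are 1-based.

pair (7, 32) with sum 39 (|Δ|=0)

[1,16] -9+34=25 d=14 * → l++
[2,16] -8+34=26 d=13 * → l++
[3,16] -6+34=28 d=11 * → l++
[4,16] 0+34=34 d=5 * → l++
[5,16] 3+34=37 d=2 * → l++
[6,16] 7+34=41 d=2 → r--
[6,15] 7+32=39 d=0 * → stop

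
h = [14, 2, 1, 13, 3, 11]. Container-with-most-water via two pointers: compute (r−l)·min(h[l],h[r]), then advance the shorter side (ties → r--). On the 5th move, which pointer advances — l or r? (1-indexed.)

r

[1,6] min(14,11)*5=55 best=55 * → r--
[1,5] min(14,3)*4=12 best=55 → r--
[1,4] min(14,13)*3=39 best=55 → r--
[1,3] min(14,1)*2=2 best=55 → r--
[1,2] min(14,2)*1=2 best=55 → r--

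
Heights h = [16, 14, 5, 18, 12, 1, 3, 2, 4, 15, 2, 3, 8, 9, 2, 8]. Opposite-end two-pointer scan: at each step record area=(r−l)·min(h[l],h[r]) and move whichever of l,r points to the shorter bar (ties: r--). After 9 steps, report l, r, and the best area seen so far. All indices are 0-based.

l=0 r=15: min(16,8)*15=120 best=120 *, r--
l=0 r=14: min(16,2)*14=28 best=120, r--
l=0 r=13: min(16,9)*13=117 best=120, r--
l=0 r=12: min(16,8)*12=96 best=120, r--
l=0 r=11: min(16,3)*11=33 best=120, r--
l=0 r=10: min(16,2)*10=20 best=120, r--
l=0 r=9: min(16,15)*9=135 best=135 *, r--
l=0 r=8: min(16,4)*8=32 best=135, r--
l=0 r=7: min(16,2)*7=14 best=135, r--

l=0, r=6, best area=135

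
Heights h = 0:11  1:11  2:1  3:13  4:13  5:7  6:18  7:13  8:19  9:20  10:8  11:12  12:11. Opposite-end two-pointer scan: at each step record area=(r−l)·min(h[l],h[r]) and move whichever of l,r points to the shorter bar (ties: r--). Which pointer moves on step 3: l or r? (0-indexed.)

[0,12] min(11,11)*12=132 best=132 * → r--
[0,11] min(11,12)*11=121 best=132 → l++
[1,11] min(11,12)*10=110 best=132 → l++

l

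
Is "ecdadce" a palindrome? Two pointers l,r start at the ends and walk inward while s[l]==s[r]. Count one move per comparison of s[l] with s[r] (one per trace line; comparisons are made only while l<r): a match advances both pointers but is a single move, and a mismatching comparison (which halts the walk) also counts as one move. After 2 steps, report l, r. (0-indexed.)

l=2, r=4

l=0 r=6: 'e'=='e', l++,r--
l=1 r=5: 'c'=='c', l++,r--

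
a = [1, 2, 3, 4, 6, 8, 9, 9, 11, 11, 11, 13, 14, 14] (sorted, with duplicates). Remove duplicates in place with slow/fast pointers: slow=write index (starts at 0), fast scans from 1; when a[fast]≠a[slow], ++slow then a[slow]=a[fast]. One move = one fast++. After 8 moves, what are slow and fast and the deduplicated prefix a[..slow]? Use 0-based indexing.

(s=0,f=1) a[fast]=2≠a[slow]=1 write a[1]=2 → slow++,fast++
(s=1,f=2) a[fast]=3≠a[slow]=2 write a[2]=3 → slow++,fast++
(s=2,f=3) a[fast]=4≠a[slow]=3 write a[3]=4 → slow++,fast++
(s=3,f=4) a[fast]=6≠a[slow]=4 write a[4]=6 → slow++,fast++
(s=4,f=5) a[fast]=8≠a[slow]=6 write a[5]=8 → slow++,fast++
(s=5,f=6) a[fast]=9≠a[slow]=8 write a[6]=9 → slow++,fast++
(s=6,f=7) a[fast]=9=a[slow] dup → fast++
(s=6,f=8) a[fast]=11≠a[slow]=9 write a[7]=11 → slow++,fast++

slow=7, fast=9, prefix=[1, 2, 3, 4, 6, 8, 9, 11]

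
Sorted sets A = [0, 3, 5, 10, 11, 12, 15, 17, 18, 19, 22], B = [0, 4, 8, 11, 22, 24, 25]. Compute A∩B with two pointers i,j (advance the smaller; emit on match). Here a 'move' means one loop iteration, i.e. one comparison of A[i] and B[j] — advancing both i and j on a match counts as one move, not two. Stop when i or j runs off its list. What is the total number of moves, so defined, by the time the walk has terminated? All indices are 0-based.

13 moves

[i=0,j=0] 0==0 emit → i++,j++
[i=1,j=1] 3<4 → i++
[i=2,j=1] 5>4 → j++
[i=2,j=2] 5<8 → i++
[i=3,j=2] 10>8 → j++
[i=3,j=3] 10<11 → i++
[i=4,j=3] 11==11 emit → i++,j++
[i=5,j=4] 12<22 → i++
[i=6,j=4] 15<22 → i++
[i=7,j=4] 17<22 → i++
[i=8,j=4] 18<22 → i++
[i=9,j=4] 19<22 → i++
[i=10,j=4] 22==22 emit → i++,j++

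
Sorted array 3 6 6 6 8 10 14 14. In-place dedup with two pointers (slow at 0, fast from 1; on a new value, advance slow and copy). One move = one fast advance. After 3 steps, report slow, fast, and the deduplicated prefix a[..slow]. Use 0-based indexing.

slow=1, fast=4, prefix=[3, 6]

(s=0,f=1) a[fast]=6≠a[slow]=3 write a[1]=6 → slow++,fast++
(s=1,f=2) a[fast]=6=a[slow] dup → fast++
(s=1,f=3) a[fast]=6=a[slow] dup → fast++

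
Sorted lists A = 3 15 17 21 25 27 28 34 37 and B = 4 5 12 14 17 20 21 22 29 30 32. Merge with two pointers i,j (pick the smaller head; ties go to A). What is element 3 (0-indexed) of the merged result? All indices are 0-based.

i=0 j=0: A[i]=3<=B[j]=4 take 3, i++
i=1 j=0: A[i]=15>B[j]=4 take 4, j++
i=1 j=1: A[i]=15>B[j]=5 take 5, j++
i=1 j=2: A[i]=15>B[j]=12 take 12, j++
i=1 j=3: A[i]=15>B[j]=14 take 14, j++
i=1 j=4: A[i]=15<=B[j]=17 take 15, i++
i=2 j=4: A[i]=17<=B[j]=17 take 17, i++
i=3 j=4: A[i]=21>B[j]=17 take 17, j++
i=3 j=5: A[i]=21>B[j]=20 take 20, j++
i=3 j=6: A[i]=21<=B[j]=21 take 21, i++
i=4 j=6: A[i]=25>B[j]=21 take 21, j++
i=4 j=7: A[i]=25>B[j]=22 take 22, j++
i=4 j=8: A[i]=25<=B[j]=29 take 25, i++
i=5 j=8: A[i]=27<=B[j]=29 take 27, i++
i=6 j=8: A[i]=28<=B[j]=29 take 28, i++
i=7 j=8: A[i]=34>B[j]=29 take 29, j++
i=7 j=9: A[i]=34>B[j]=30 take 30, j++
i=7 j=10: A[i]=34>B[j]=32 take 32, j++
i=7 j=11: B done, take A[i]=34, i++
i=8 j=11: B done, take A[i]=37, i++

merged[3] = 12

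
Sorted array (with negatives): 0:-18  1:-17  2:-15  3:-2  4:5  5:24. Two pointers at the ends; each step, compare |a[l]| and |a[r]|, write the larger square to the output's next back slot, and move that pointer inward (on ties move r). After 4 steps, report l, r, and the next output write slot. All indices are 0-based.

l=3, r=4, next write slot=1

l=0 r=5: |-18|<=|24| out[5]=576, r--
l=0 r=4: |-18|>|5| out[4]=324, l++
l=1 r=4: |-17|>|5| out[3]=289, l++
l=2 r=4: |-15|>|5| out[2]=225, l++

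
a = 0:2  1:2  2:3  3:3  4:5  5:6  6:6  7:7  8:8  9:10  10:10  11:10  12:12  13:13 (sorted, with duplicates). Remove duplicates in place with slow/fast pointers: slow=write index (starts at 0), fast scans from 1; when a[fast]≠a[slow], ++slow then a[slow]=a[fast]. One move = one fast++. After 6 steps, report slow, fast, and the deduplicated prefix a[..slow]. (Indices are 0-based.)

slow=3, fast=7, prefix=[2, 3, 5, 6]

(s=0,f=1) a[fast]=2=a[slow] dup → fast++
(s=0,f=2) a[fast]=3≠a[slow]=2 write a[1]=3 → slow++,fast++
(s=1,f=3) a[fast]=3=a[slow] dup → fast++
(s=1,f=4) a[fast]=5≠a[slow]=3 write a[2]=5 → slow++,fast++
(s=2,f=5) a[fast]=6≠a[slow]=5 write a[3]=6 → slow++,fast++
(s=3,f=6) a[fast]=6=a[slow] dup → fast++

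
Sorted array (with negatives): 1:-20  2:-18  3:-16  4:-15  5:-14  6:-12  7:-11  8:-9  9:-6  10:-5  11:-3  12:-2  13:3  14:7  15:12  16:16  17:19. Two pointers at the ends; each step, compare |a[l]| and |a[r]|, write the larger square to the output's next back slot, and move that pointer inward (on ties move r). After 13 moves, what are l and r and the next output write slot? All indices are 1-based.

l=10, r=13, next write slot=4

[1,17] |-20|>|19| out[17]=400 → l++
[2,17] |-18|<=|19| out[16]=361 → r--
[2,16] |-18|>|16| out[15]=324 → l++
[3,16] |-16|<=|16| out[14]=256 → r--
[3,15] |-16|>|12| out[13]=256 → l++
[4,15] |-15|>|12| out[12]=225 → l++
[5,15] |-14|>|12| out[11]=196 → l++
[6,15] |-12|<=|12| out[10]=144 → r--
[6,14] |-12|>|7| out[9]=144 → l++
[7,14] |-11|>|7| out[8]=121 → l++
[8,14] |-9|>|7| out[7]=81 → l++
[9,14] |-6|<=|7| out[6]=49 → r--
[9,13] |-6|>|3| out[5]=36 → l++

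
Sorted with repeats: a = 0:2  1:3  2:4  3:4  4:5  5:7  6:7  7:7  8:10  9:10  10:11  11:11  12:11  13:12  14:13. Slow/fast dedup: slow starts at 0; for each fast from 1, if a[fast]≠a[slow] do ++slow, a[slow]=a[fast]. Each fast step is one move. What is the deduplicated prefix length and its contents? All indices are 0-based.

(s=0,f=1) a[fast]=3≠a[slow]=2 write a[1]=3 → slow++,fast++
(s=1,f=2) a[fast]=4≠a[slow]=3 write a[2]=4 → slow++,fast++
(s=2,f=3) a[fast]=4=a[slow] dup → fast++
(s=2,f=4) a[fast]=5≠a[slow]=4 write a[3]=5 → slow++,fast++
(s=3,f=5) a[fast]=7≠a[slow]=5 write a[4]=7 → slow++,fast++
(s=4,f=6) a[fast]=7=a[slow] dup → fast++
(s=4,f=7) a[fast]=7=a[slow] dup → fast++
(s=4,f=8) a[fast]=10≠a[slow]=7 write a[5]=10 → slow++,fast++
(s=5,f=9) a[fast]=10=a[slow] dup → fast++
(s=5,f=10) a[fast]=11≠a[slow]=10 write a[6]=11 → slow++,fast++
(s=6,f=11) a[fast]=11=a[slow] dup → fast++
(s=6,f=12) a[fast]=11=a[slow] dup → fast++
(s=6,f=13) a[fast]=12≠a[slow]=11 write a[7]=12 → slow++,fast++
(s=7,f=14) a[fast]=13≠a[slow]=12 write a[8]=13 → slow++,fast++

length 9; prefix = [2, 3, 4, 5, 7, 10, 11, 12, 13]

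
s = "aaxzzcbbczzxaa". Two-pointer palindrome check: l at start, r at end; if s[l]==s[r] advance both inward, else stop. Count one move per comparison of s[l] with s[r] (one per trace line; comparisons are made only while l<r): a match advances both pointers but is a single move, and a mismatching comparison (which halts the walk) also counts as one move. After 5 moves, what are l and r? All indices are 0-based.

l=5, r=8

[0,13] 'a'=='a' → l++,r--
[1,12] 'a'=='a' → l++,r--
[2,11] 'x'=='x' → l++,r--
[3,10] 'z'=='z' → l++,r--
[4,9] 'z'=='z' → l++,r--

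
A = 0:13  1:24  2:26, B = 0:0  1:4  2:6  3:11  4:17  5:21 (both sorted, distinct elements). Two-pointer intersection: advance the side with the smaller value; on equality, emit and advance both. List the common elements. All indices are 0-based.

i=0 j=0: 13>0, j++
i=0 j=1: 13>4, j++
i=0 j=2: 13>6, j++
i=0 j=3: 13>11, j++
i=0 j=4: 13<17, i++
i=1 j=4: 24>17, j++
i=1 j=5: 24>21, j++

intersection = []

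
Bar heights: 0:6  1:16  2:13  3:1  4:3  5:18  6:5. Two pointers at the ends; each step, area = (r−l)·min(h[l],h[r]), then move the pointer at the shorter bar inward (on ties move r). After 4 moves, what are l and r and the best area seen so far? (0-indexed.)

l=3, r=5, best area=64

[0,6] min(6,5)*6=30 best=30 * → r--
[0,5] min(6,18)*5=30 best=30 → l++
[1,5] min(16,18)*4=64 best=64 * → l++
[2,5] min(13,18)*3=39 best=64 → l++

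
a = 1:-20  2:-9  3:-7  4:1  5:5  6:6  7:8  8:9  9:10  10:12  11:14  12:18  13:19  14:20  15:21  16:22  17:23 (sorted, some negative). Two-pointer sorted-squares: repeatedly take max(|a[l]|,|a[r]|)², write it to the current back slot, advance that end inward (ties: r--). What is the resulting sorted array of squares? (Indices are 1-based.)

l=1 r=17: |-20|<=|23| out[17]=529, r--
l=1 r=16: |-20|<=|22| out[16]=484, r--
l=1 r=15: |-20|<=|21| out[15]=441, r--
l=1 r=14: |-20|<=|20| out[14]=400, r--
l=1 r=13: |-20|>|19| out[13]=400, l++
l=2 r=13: |-9|<=|19| out[12]=361, r--
l=2 r=12: |-9|<=|18| out[11]=324, r--
l=2 r=11: |-9|<=|14| out[10]=196, r--
l=2 r=10: |-9|<=|12| out[9]=144, r--
l=2 r=9: |-9|<=|10| out[8]=100, r--
l=2 r=8: |-9|<=|9| out[7]=81, r--
l=2 r=7: |-9|>|8| out[6]=81, l++
l=3 r=7: |-7|<=|8| out[5]=64, r--
l=3 r=6: |-7|>|6| out[4]=49, l++
l=4 r=6: |1|<=|6| out[3]=36, r--
l=4 r=5: |1|<=|5| out[2]=25, r--
l=4 r=4: |1|<=|1| out[1]=1, r--

[1, 25, 36, 49, 64, 81, 81, 100, 144, 196, 324, 361, 400, 400, 441, 484, 529]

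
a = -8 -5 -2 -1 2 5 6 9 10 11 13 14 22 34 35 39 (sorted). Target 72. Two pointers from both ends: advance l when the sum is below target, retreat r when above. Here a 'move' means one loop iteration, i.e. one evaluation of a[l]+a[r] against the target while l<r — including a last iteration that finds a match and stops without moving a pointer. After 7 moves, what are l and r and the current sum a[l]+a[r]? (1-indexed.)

l=1 r=16: -8+39=31 <72, l++
l=2 r=16: -5+39=34 <72, l++
l=3 r=16: -2+39=37 <72, l++
l=4 r=16: -1+39=38 <72, l++
l=5 r=16: 2+39=41 <72, l++
l=6 r=16: 5+39=44 <72, l++
l=7 r=16: 6+39=45 <72, l++

l=8, r=16, sum=48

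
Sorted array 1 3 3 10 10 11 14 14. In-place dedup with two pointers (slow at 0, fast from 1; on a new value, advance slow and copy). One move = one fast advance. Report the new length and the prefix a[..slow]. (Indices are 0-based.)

(s=0,f=1) a[fast]=3≠a[slow]=1 write a[1]=3 → slow++,fast++
(s=1,f=2) a[fast]=3=a[slow] dup → fast++
(s=1,f=3) a[fast]=10≠a[slow]=3 write a[2]=10 → slow++,fast++
(s=2,f=4) a[fast]=10=a[slow] dup → fast++
(s=2,f=5) a[fast]=11≠a[slow]=10 write a[3]=11 → slow++,fast++
(s=3,f=6) a[fast]=14≠a[slow]=11 write a[4]=14 → slow++,fast++
(s=4,f=7) a[fast]=14=a[slow] dup → fast++

length 5; prefix = [1, 3, 10, 11, 14]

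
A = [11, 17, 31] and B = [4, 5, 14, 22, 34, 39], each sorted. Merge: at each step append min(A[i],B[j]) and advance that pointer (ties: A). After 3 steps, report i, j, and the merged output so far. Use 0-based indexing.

i=0 j=0: A[i]=11>B[j]=4 take 4, j++
i=0 j=1: A[i]=11>B[j]=5 take 5, j++
i=0 j=2: A[i]=11<=B[j]=14 take 11, i++

i=1, j=2, merged so far=[4, 5, 11]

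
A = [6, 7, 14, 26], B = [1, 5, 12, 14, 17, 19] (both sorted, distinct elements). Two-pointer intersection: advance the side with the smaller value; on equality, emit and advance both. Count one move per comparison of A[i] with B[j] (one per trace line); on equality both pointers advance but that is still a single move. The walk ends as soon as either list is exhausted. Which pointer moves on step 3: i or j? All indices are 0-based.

[i=0,j=0] 6>1 → j++
[i=0,j=1] 6>5 → j++
[i=0,j=2] 6<12 → i++

i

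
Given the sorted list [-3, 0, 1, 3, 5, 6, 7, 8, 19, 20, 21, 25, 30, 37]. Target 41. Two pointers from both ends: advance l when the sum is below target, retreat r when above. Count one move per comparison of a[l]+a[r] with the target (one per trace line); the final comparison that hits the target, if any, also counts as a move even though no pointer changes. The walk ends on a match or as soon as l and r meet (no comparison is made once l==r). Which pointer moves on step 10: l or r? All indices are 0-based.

[0,13] -3+37=34 <41 → l++
[1,13] 0+37=37 <41 → l++
[2,13] 1+37=38 <41 → l++
[3,13] 3+37=40 <41 → l++
[4,13] 5+37=42 >41 → r--
[4,12] 5+30=35 <41 → l++
[5,12] 6+30=36 <41 → l++
[6,12] 7+30=37 <41 → l++
[7,12] 8+30=38 <41 → l++
[8,12] 19+30=49 >41 → r--

r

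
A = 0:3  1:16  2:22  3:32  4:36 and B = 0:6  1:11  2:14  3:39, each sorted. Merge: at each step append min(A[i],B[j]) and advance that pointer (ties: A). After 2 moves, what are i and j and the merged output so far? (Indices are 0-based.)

i=1, j=1, merged so far=[3, 6]

i=0 j=0: A[i]=3<=B[j]=6 take 3, i++
i=1 j=0: A[i]=16>B[j]=6 take 6, j++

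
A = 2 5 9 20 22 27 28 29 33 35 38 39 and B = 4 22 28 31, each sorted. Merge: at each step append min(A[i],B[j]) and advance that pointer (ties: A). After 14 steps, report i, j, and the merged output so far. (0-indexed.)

i=10, j=4, merged so far=[2, 4, 5, 9, 20, 22, 22, 27, 28, 28, 29, 31, 33, 35]

[i=0,j=0] A[i]=2<=B[j]=4 take 2 → i++
[i=1,j=0] A[i]=5>B[j]=4 take 4 → j++
[i=1,j=1] A[i]=5<=B[j]=22 take 5 → i++
[i=2,j=1] A[i]=9<=B[j]=22 take 9 → i++
[i=3,j=1] A[i]=20<=B[j]=22 take 20 → i++
[i=4,j=1] A[i]=22<=B[j]=22 take 22 → i++
[i=5,j=1] A[i]=27>B[j]=22 take 22 → j++
[i=5,j=2] A[i]=27<=B[j]=28 take 27 → i++
[i=6,j=2] A[i]=28<=B[j]=28 take 28 → i++
[i=7,j=2] A[i]=29>B[j]=28 take 28 → j++
[i=7,j=3] A[i]=29<=B[j]=31 take 29 → i++
[i=8,j=3] A[i]=33>B[j]=31 take 31 → j++
[i=8,j=4] B done, take A[i]=33 → i++
[i=9,j=4] B done, take A[i]=35 → i++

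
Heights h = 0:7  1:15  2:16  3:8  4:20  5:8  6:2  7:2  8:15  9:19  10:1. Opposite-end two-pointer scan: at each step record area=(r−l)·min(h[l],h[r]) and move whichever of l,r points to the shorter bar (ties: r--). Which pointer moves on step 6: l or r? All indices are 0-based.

r

l=0 r=10: min(7,1)*10=10 best=10 *, r--
l=0 r=9: min(7,19)*9=63 best=63 *, l++
l=1 r=9: min(15,19)*8=120 best=120 *, l++
l=2 r=9: min(16,19)*7=112 best=120, l++
l=3 r=9: min(8,19)*6=48 best=120, l++
l=4 r=9: min(20,19)*5=95 best=120, r--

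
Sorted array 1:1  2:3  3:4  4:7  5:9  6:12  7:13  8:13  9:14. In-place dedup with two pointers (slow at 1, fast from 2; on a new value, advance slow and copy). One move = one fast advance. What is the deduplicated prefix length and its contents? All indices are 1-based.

slow=1 fast=2: a[fast]=3≠a[slow]=1 write a[2]=3, slow++,fast++
slow=2 fast=3: a[fast]=4≠a[slow]=3 write a[3]=4, slow++,fast++
slow=3 fast=4: a[fast]=7≠a[slow]=4 write a[4]=7, slow++,fast++
slow=4 fast=5: a[fast]=9≠a[slow]=7 write a[5]=9, slow++,fast++
slow=5 fast=6: a[fast]=12≠a[slow]=9 write a[6]=12, slow++,fast++
slow=6 fast=7: a[fast]=13≠a[slow]=12 write a[7]=13, slow++,fast++
slow=7 fast=8: a[fast]=13=a[slow] dup, fast++
slow=7 fast=9: a[fast]=14≠a[slow]=13 write a[8]=14, slow++,fast++

length 8; prefix = [1, 3, 4, 7, 9, 12, 13, 14]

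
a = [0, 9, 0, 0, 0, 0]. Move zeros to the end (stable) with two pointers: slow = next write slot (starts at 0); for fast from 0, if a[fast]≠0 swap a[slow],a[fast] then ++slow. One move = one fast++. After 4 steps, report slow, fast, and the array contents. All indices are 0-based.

slow=1, fast=4, a=[9, 0, 0, 0, 0, 0]

slow=0 fast=0: a[fast]=0, fast++
slow=0 fast=1: a[fast]=9≠0 swap→a[0]=9, slow++,fast++
slow=1 fast=2: a[fast]=0, fast++
slow=1 fast=3: a[fast]=0, fast++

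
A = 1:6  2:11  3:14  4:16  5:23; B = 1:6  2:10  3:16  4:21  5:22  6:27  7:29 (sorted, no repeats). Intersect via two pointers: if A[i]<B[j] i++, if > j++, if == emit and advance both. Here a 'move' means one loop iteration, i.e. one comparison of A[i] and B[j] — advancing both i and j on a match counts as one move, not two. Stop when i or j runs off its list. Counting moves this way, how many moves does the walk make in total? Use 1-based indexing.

8 moves

i=1 j=1: 6==6 emit, i++,j++
i=2 j=2: 11>10, j++
i=2 j=3: 11<16, i++
i=3 j=3: 14<16, i++
i=4 j=3: 16==16 emit, i++,j++
i=5 j=4: 23>21, j++
i=5 j=5: 23>22, j++
i=5 j=6: 23<27, i++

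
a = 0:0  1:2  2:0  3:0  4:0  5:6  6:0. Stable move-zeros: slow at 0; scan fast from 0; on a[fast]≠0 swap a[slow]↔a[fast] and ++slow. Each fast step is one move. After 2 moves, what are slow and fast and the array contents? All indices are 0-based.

(s=0,f=0) a[fast]=0 → fast++
(s=0,f=1) a[fast]=2≠0 swap→a[0]=2 → slow++,fast++

slow=1, fast=2, a=[2, 0, 0, 0, 0, 6, 0]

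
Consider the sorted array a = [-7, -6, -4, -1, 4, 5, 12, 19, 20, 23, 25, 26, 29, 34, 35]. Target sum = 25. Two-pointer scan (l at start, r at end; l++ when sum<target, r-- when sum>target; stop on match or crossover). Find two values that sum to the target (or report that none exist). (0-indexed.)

l=0 r=14: -7+35=28 >25, r--
l=0 r=13: -7+34=27 >25, r--
l=0 r=12: -7+29=22 <25, l++
l=1 r=12: -6+29=23 <25, l++
l=2 r=12: -4+29=25, found

(-4, 29)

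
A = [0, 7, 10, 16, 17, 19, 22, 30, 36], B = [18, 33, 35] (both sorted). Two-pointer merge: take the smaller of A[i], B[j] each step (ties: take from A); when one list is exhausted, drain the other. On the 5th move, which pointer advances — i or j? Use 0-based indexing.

[i=0,j=0] A[i]=0<=B[j]=18 take 0 → i++
[i=1,j=0] A[i]=7<=B[j]=18 take 7 → i++
[i=2,j=0] A[i]=10<=B[j]=18 take 10 → i++
[i=3,j=0] A[i]=16<=B[j]=18 take 16 → i++
[i=4,j=0] A[i]=17<=B[j]=18 take 17 → i++

i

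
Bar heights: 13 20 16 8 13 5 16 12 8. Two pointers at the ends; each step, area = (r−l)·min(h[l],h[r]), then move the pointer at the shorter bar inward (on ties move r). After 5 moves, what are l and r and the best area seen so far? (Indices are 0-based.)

[0,8] min(13,8)*8=64 best=64 * → r--
[0,7] min(13,12)*7=84 best=84 * → r--
[0,6] min(13,16)*6=78 best=84 → l++
[1,6] min(20,16)*5=80 best=84 → r--
[1,5] min(20,5)*4=20 best=84 → r--

l=1, r=4, best area=84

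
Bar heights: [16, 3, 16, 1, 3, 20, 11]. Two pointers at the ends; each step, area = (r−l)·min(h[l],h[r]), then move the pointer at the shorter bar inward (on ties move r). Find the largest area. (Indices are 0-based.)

max area = 80

[0,6] min(16,11)*6=66 best=66 * → r--
[0,5] min(16,20)*5=80 best=80 * → l++
[1,5] min(3,20)*4=12 best=80 → l++
[2,5] min(16,20)*3=48 best=80 → l++
[3,5] min(1,20)*2=2 best=80 → l++
[4,5] min(3,20)*1=3 best=80 → l++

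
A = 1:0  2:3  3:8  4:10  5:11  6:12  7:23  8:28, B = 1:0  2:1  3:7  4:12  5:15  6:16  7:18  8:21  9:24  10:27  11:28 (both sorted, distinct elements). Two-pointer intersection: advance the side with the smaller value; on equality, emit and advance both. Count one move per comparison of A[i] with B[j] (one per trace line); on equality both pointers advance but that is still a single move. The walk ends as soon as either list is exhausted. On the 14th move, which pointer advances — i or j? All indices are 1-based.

[i=1,j=1] 0==0 emit → i++,j++
[i=2,j=2] 3>1 → j++
[i=2,j=3] 3<7 → i++
[i=3,j=3] 8>7 → j++
[i=3,j=4] 8<12 → i++
[i=4,j=4] 10<12 → i++
[i=5,j=4] 11<12 → i++
[i=6,j=4] 12==12 emit → i++,j++
[i=7,j=5] 23>15 → j++
[i=7,j=6] 23>16 → j++
[i=7,j=7] 23>18 → j++
[i=7,j=8] 23>21 → j++
[i=7,j=9] 23<24 → i++
[i=8,j=9] 28>24 → j++

j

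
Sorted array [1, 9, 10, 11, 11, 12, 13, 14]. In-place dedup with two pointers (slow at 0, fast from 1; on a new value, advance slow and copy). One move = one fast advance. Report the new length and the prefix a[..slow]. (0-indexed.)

length 7; prefix = [1, 9, 10, 11, 12, 13, 14]

slow=0 fast=1: a[fast]=9≠a[slow]=1 write a[1]=9, slow++,fast++
slow=1 fast=2: a[fast]=10≠a[slow]=9 write a[2]=10, slow++,fast++
slow=2 fast=3: a[fast]=11≠a[slow]=10 write a[3]=11, slow++,fast++
slow=3 fast=4: a[fast]=11=a[slow] dup, fast++
slow=3 fast=5: a[fast]=12≠a[slow]=11 write a[4]=12, slow++,fast++
slow=4 fast=6: a[fast]=13≠a[slow]=12 write a[5]=13, slow++,fast++
slow=5 fast=7: a[fast]=14≠a[slow]=13 write a[6]=14, slow++,fast++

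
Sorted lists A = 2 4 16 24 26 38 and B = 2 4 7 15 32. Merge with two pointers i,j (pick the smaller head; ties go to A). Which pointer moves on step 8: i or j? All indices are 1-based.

i

[i=1,j=1] A[i]=2<=B[j]=2 take 2 → i++
[i=2,j=1] A[i]=4>B[j]=2 take 2 → j++
[i=2,j=2] A[i]=4<=B[j]=4 take 4 → i++
[i=3,j=2] A[i]=16>B[j]=4 take 4 → j++
[i=3,j=3] A[i]=16>B[j]=7 take 7 → j++
[i=3,j=4] A[i]=16>B[j]=15 take 15 → j++
[i=3,j=5] A[i]=16<=B[j]=32 take 16 → i++
[i=4,j=5] A[i]=24<=B[j]=32 take 24 → i++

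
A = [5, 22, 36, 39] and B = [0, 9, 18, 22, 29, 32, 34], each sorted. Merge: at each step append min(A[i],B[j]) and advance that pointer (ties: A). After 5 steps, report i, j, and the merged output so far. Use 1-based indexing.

i=3, j=4, merged so far=[0, 5, 9, 18, 22]

[i=1,j=1] A[i]=5>B[j]=0 take 0 → j++
[i=1,j=2] A[i]=5<=B[j]=9 take 5 → i++
[i=2,j=2] A[i]=22>B[j]=9 take 9 → j++
[i=2,j=3] A[i]=22>B[j]=18 take 18 → j++
[i=2,j=4] A[i]=22<=B[j]=22 take 22 → i++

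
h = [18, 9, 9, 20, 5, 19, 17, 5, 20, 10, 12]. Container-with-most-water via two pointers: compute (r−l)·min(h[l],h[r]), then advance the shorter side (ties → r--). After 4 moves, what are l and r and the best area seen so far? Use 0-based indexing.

l=0 r=10: min(18,12)*10=120 best=120 *, r--
l=0 r=9: min(18,10)*9=90 best=120, r--
l=0 r=8: min(18,20)*8=144 best=144 *, l++
l=1 r=8: min(9,20)*7=63 best=144, l++

l=2, r=8, best area=144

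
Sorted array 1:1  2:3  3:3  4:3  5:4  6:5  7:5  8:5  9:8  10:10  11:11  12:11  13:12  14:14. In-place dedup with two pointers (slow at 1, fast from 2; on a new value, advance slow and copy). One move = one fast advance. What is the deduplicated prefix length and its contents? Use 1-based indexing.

length 9; prefix = [1, 3, 4, 5, 8, 10, 11, 12, 14]

(s=1,f=2) a[fast]=3≠a[slow]=1 write a[2]=3 → slow++,fast++
(s=2,f=3) a[fast]=3=a[slow] dup → fast++
(s=2,f=4) a[fast]=3=a[slow] dup → fast++
(s=2,f=5) a[fast]=4≠a[slow]=3 write a[3]=4 → slow++,fast++
(s=3,f=6) a[fast]=5≠a[slow]=4 write a[4]=5 → slow++,fast++
(s=4,f=7) a[fast]=5=a[slow] dup → fast++
(s=4,f=8) a[fast]=5=a[slow] dup → fast++
(s=4,f=9) a[fast]=8≠a[slow]=5 write a[5]=8 → slow++,fast++
(s=5,f=10) a[fast]=10≠a[slow]=8 write a[6]=10 → slow++,fast++
(s=6,f=11) a[fast]=11≠a[slow]=10 write a[7]=11 → slow++,fast++
(s=7,f=12) a[fast]=11=a[slow] dup → fast++
(s=7,f=13) a[fast]=12≠a[slow]=11 write a[8]=12 → slow++,fast++
(s=8,f=14) a[fast]=14≠a[slow]=12 write a[9]=14 → slow++,fast++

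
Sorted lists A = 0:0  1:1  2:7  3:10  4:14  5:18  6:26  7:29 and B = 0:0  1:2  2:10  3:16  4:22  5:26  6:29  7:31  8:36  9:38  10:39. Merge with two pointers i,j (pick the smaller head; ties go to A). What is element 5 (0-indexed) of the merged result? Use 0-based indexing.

merged[5] = 10

[i=0,j=0] A[i]=0<=B[j]=0 take 0 → i++
[i=1,j=0] A[i]=1>B[j]=0 take 0 → j++
[i=1,j=1] A[i]=1<=B[j]=2 take 1 → i++
[i=2,j=1] A[i]=7>B[j]=2 take 2 → j++
[i=2,j=2] A[i]=7<=B[j]=10 take 7 → i++
[i=3,j=2] A[i]=10<=B[j]=10 take 10 → i++
[i=4,j=2] A[i]=14>B[j]=10 take 10 → j++
[i=4,j=3] A[i]=14<=B[j]=16 take 14 → i++
[i=5,j=3] A[i]=18>B[j]=16 take 16 → j++
[i=5,j=4] A[i]=18<=B[j]=22 take 18 → i++
[i=6,j=4] A[i]=26>B[j]=22 take 22 → j++
[i=6,j=5] A[i]=26<=B[j]=26 take 26 → i++
[i=7,j=5] A[i]=29>B[j]=26 take 26 → j++
[i=7,j=6] A[i]=29<=B[j]=29 take 29 → i++
[i=8,j=6] A done, take B[j]=29 → j++
[i=8,j=7] A done, take B[j]=31 → j++
[i=8,j=8] A done, take B[j]=36 → j++
[i=8,j=9] A done, take B[j]=38 → j++
[i=8,j=10] A done, take B[j]=39 → j++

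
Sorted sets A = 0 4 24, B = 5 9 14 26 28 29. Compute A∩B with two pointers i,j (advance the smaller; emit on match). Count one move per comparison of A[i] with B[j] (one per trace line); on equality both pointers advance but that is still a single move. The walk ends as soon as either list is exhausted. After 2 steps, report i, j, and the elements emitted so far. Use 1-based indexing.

i=1 j=1: 0<5, i++
i=2 j=1: 4<5, i++

i=3, j=1, emitted=[]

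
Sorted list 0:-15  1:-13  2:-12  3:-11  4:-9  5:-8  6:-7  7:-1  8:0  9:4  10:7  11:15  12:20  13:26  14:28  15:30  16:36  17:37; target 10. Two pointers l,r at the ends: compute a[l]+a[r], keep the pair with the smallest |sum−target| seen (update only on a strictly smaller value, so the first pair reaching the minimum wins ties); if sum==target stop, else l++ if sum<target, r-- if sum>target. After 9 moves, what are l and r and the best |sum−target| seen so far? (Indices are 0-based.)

l=4, r=12, best |Δ|=1

[0,17] -15+37=22 d=12 * → r--
[0,16] -15+36=21 d=11 * → r--
[0,15] -15+30=15 d=5 * → r--
[0,14] -15+28=13 d=3 * → r--
[0,13] -15+26=11 d=1 * → r--
[0,12] -15+20=5 d=5 → l++
[1,12] -13+20=7 d=3 → l++
[2,12] -12+20=8 d=2 → l++
[3,12] -11+20=9 d=1 → l++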